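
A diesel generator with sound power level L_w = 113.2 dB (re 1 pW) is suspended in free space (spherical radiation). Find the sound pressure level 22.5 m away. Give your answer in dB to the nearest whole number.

The power spreads over a sphere of area 4π·r², so L_p = L_w − 10·log₁₀(4π·r²).
4π·r² = 6362 m², 10·log₁₀ of that is 38.036 dB.
L_p = 113.2 − 38.036 = 75.16 dB.

75 dB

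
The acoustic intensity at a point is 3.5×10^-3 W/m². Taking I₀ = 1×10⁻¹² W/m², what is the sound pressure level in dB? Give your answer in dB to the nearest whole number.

I/I₀ = 3.5×10^-3/10⁻¹² = 3.5×10^9, and L = 10·log₁₀(I/I₀).
L = 10·(0.5441 + 9) = 95.44 dB.

95 dB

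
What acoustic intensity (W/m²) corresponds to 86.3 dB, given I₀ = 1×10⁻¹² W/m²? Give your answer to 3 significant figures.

0.000427 W/m²

I/I₀ = 10^(86.3/10) = 4.266e+08, so I = 4.266e+08 × 10⁻¹² W/m².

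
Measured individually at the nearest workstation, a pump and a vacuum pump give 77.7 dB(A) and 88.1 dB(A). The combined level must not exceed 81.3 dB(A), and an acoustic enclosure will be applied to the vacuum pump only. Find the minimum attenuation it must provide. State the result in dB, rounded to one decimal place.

Fixed contribution from the other source: Σ 10^(L/10) = 10^(77.7/10) = 5.888e+07 (77.70 dB(A)).
To meet 81.3 dB(A) overall, the treated vacuum pump may contribute at most 10^(81.3/10) − 5.888e+07 = 7.601e+07, i.e. 78.81 dB(A).
So the vacuum pump must be reduced from 88.1 to 78.81 dB(A): IL = 9.29 dB.

9.3 dB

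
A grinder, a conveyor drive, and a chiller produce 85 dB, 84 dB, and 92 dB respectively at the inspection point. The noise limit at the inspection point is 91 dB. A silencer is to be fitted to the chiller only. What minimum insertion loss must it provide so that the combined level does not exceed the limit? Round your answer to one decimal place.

Everything except the chiller sums to 10^(85/10) + 10^(84/10) = 5.674e+08 in linear terms, 87.54 dB.
To meet 91 dB overall, the treated chiller may contribute at most 10^(91/10) − 5.674e+08 = 6.915e+08, i.e. 88.40 dB.
Required insertion loss = 92 − 88.40 = 3.60 dB.

3.6 dB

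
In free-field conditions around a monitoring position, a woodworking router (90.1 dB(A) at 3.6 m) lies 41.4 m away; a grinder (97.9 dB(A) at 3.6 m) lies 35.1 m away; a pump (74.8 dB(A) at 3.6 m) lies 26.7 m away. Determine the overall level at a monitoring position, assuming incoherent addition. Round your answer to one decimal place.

First find each source's level at the receiver (point-source: −20·log₁₀(r/r_ref)), then combine on an intensity basis.
woodworking router: 90.1 − 20·log₁₀(41.4/3.6) = 90.1 − 21.21 = 68.89 dB(A).
grinder: 97.9 − 20·log₁₀(35.1/3.6) = 97.9 − 19.78 = 78.12 dB(A).
pump: 74.8 − 20·log₁₀(26.7/3.6) = 74.8 − 17.40 = 57.40 dB(A).
Σ 10^(L/10) = 7.315e+07 → L_total = 10·log₁₀(7.315e+07) = 78.64 dB(A).

78.6 dB(A)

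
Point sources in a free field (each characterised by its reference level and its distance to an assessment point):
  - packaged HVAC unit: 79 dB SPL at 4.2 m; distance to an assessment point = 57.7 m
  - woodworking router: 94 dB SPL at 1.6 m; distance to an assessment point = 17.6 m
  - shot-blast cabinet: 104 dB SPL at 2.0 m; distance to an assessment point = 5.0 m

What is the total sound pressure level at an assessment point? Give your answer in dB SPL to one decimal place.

96.1 dB SPL

First find each source's level at the receiver (point-source: −20·log₁₀(r/r_ref)), then combine on an intensity basis.
packaged HVAC unit: 79 − 20·log₁₀(57.7/4.2) = 79 − 22.76 = 56.24 dB SPL.
woodworking router: 94 − 20·log₁₀(17.6/1.6) = 94 − 20.83 = 73.17 dB SPL.
shot-blast cabinet: 104 − 20·log₁₀(5.0/2.0) = 104 − 7.96 = 96.04 dB SPL.
Σ 10^(L/10) = 4.040e+09 → L_total = 10·log₁₀(4.040e+09) = 96.06 dB SPL.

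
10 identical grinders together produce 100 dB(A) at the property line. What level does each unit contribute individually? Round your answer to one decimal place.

For N identical incoherent sources L_total = L₁ + 10·log₁₀ N, so L₁ = 100 − 10·log₁₀(10) = 100 − 10.000.

90.0 dB(A)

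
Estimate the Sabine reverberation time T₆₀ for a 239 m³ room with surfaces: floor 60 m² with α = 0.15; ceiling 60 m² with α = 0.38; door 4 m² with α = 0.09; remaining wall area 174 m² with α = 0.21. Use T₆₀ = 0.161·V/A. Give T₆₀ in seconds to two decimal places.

0.56 s

A = Σ Sᵢαᵢ = 60·0.15 + 60·0.38 + 4·0.09 + 174·0.21 = 68.70 m².
T₆₀ = 0.161·V/A = 0.161·239/68.70 = 0.560 s.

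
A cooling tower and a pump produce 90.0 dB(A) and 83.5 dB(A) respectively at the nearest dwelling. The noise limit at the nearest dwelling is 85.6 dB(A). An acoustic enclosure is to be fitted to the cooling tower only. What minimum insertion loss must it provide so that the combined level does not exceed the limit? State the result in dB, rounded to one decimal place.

8.6 dB

Fixed contribution from the other source: Σ 10^(L/10) = 10^(83.5/10) = 2.239e+08 (83.50 dB(A)).
To meet 85.6 dB(A) overall, the treated cooling tower may contribute at most 10^(85.6/10) − 2.239e+08 = 1.392e+08, i.e. 81.44 dB(A).
So the cooling tower must be reduced from 90.0 to 81.44 dB(A): IL = 8.56 dB.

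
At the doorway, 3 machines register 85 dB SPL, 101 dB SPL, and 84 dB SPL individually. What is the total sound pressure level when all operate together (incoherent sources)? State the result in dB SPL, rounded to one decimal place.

Incoherent sources combine by intensity addition: L_total = 10·log₁₀(Σ 10^(L_i/10)).
Σ 10^(L/10) = 10^(85/10) + 10^(101/10) + 10^(84/10) = 1.316e+10.
L_total = 10·log₁₀(1.316e+10) = 101.19 dB SPL.

101.2 dB SPL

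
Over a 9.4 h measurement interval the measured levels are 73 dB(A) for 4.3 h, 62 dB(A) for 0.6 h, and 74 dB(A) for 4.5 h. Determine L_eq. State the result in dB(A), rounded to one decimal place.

The energy average is taken in the linear domain: L_eq = 10·log₁₀[(Σ tᵢ·10^(Lᵢ/10))/T], T = 9.4 h.
Σ tᵢ·10^(Lᵢ/10) = 4.3·10^(73/10) + 0.6·10^(62/10) + 4.5·10^(74/10) = 1.998e+08.
L_eq = 10·log₁₀(1.998e+08/9.4) = 73.27 dB(A).

73.3 dB(A)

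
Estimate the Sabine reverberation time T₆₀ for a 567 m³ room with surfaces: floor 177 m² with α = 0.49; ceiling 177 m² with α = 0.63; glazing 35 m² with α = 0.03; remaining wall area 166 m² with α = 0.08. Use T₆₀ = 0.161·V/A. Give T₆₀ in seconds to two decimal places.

A = Σ Sᵢαᵢ = 177·0.49 + 177·0.63 + 35·0.03 + 166·0.08 = 212.57 m².
T₆₀ = 0.161 × 567 / 212.57 = 0.429 s.

0.43 s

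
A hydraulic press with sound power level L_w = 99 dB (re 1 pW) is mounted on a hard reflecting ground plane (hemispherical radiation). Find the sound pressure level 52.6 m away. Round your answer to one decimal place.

56.6 dB

L_p = L_w − 10·log₁₀(2π·r²) with r = 52.6 m.
2π·r² = 1.738e+04 m², 10·log₁₀ of that is 42.402 dB.
L_p = 99 − 42.402 = 56.60 dB.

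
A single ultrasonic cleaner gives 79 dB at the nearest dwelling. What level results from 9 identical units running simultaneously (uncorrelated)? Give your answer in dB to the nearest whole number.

With 9 equal, uncorrelated contributions the intensity is 9× that of one unit, giving a rise of 10·log₁₀ 9.
L_total = 79 + 10·log₁₀(9) = 79 + 9.542 = 88.54 dB.

89 dB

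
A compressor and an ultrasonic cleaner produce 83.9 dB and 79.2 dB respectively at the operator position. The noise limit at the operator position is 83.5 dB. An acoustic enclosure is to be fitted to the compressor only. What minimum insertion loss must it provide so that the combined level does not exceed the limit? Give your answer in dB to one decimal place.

Fixed contribution from the other source: Σ 10^(L/10) = 10^(79.2/10) = 8.318e+07 (79.20 dB).
To meet 83.5 dB overall, the treated compressor may contribute at most 10^(83.5/10) − 8.318e+07 = 1.407e+08, i.e. 81.48 dB.
Required insertion loss = 83.9 − 81.48 = 2.42 dB.

2.4 dB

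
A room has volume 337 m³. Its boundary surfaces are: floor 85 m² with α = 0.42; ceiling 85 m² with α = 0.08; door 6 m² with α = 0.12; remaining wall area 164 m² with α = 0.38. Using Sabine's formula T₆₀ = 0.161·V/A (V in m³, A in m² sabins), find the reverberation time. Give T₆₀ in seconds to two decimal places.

Total absorption A = 85·0.42 + 85·0.08 + 6·0.12 + 164·0.38 = 105.54 m² sabins.
T₆₀ = 0.161·V/A = 0.161·337/105.54 = 0.514 s.

0.51 s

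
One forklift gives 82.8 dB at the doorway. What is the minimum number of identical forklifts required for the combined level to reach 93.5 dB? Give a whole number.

12

N identical sources give L₁ + 10·log₁₀ N, so require 10·log₁₀ N ≥ 93.5 − 82.8 = 10.7 dB.
N ≥ 10^(10.7/10) = 11.749, so N = 12.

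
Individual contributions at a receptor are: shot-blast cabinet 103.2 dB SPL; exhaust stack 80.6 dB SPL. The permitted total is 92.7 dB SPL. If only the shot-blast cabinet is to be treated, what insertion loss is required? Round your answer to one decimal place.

10.8 dB

Everything except the shot-blast cabinet sums to 10^(80.6/10) = 1.148e+08 in linear terms, 80.60 dB SPL.
The limit corresponds to 10^(92.7/10) = 1.862e+09; subtracting the fixed part leaves 1.747e+09 for the shot-blast cabinet, i.e. 92.42 dB SPL.
So the shot-blast cabinet must be reduced from 103.2 to 92.42 dB SPL: IL = 10.78 dB.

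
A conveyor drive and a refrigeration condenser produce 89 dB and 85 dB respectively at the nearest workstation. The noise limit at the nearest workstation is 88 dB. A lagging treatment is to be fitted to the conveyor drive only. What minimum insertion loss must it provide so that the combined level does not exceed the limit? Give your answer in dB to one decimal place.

4.0 dB

The untreated sources together contribute 10^(85/10) = 3.162e+08, i.e. 85.00 dB.
The limit corresponds to 10^(88/10) = 6.310e+08; subtracting the fixed part leaves 3.147e+08 for the conveyor drive, i.e. 84.98 dB.
Required insertion loss = 89 − 84.98 = 4.02 dB.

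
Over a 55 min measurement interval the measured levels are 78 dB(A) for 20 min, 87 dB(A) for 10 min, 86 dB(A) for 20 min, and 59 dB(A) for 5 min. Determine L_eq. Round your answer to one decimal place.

The energy average is taken in the linear domain: L_eq = 10·log₁₀[(Σ tᵢ·10^(Lᵢ/10))/T], T = 55 min.
Σ tᵢ·10^(Lᵢ/10) = 20·10^(78/10) + 10·10^(87/10) + 20·10^(86/10) + 5·10^(59/10) = 1.424e+10.
L_eq = 10·log₁₀(1.424e+10/55) = 84.13 dB(A).

84.1 dB(A)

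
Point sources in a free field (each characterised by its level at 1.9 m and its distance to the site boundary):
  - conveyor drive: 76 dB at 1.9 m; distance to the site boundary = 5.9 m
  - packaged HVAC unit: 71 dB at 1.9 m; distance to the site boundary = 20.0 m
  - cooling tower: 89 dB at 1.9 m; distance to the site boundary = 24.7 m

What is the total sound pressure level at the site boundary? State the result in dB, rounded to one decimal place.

Propagate each source to the receiver with L = L_ref − 20·log₁₀(r/r_ref), then add intensities.
conveyor drive: 76 − 20·log₁₀(5.9/1.9) = 76 − 9.84 = 66.16 dB.
packaged HVAC unit: 71 − 20·log₁₀(20.0/1.9) = 71 − 20.45 = 50.55 dB.
cooling tower: 89 − 20·log₁₀(24.7/1.9) = 89 − 22.28 = 66.72 dB.
Σ 10^(L/10) = 8.942e+06 → L_total = 10·log₁₀(8.942e+06) = 69.51 dB.

69.5 dB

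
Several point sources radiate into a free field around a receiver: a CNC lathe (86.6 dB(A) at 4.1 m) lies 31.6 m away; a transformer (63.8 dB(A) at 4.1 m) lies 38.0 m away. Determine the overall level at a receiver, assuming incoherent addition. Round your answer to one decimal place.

Apply inverse-square spreading to bring every level to the receiver, then sum 10^(L/10).
CNC lathe: 86.6 − 20·log₁₀(31.6/4.1) = 86.6 − 17.74 = 68.86 dB(A).
transformer: 63.8 − 20·log₁₀(38.0/4.1) = 63.8 − 19.34 = 44.46 dB(A).
Σ 10^(L/10) = 7.723e+06 → L_total = 10·log₁₀(7.723e+06) = 68.88 dB(A).

68.9 dB(A)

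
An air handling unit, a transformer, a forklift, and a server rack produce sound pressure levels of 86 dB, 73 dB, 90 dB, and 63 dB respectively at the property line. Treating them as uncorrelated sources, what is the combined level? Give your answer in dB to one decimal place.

91.5 dB

For uncorrelated sources the intensities add, so convert each level to linear form, sum, and take 10·log₁₀ of the total.
Σ 10^(L/10) = 10^(86/10) + 10^(73/10) + 10^(90/10) + 10^(63/10) = 1.420e+09.
L_total = 10·log₁₀(1.420e+09) = 91.52 dB.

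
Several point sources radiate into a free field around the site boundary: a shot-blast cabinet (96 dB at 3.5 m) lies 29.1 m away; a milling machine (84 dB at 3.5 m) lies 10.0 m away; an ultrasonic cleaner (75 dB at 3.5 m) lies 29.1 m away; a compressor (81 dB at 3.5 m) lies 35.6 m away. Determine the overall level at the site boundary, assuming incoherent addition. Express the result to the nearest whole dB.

80 dB

Propagate each source to the receiver with L = L_ref − 20·log₁₀(r/r_ref), then add intensities.
shot-blast cabinet: 96 − 20·log₁₀(29.1/3.5) = 96 − 18.40 = 77.60 dB.
milling machine: 84 − 20·log₁₀(10.0/3.5) = 84 − 9.12 = 74.88 dB.
ultrasonic cleaner: 75 − 20·log₁₀(29.1/3.5) = 75 − 18.40 = 56.60 dB.
compressor: 81 − 20·log₁₀(35.6/3.5) = 81 − 20.15 = 60.85 dB.
Σ 10^(L/10) = 9.004e+07 → L_total = 10·log₁₀(9.004e+07) = 79.54 dB.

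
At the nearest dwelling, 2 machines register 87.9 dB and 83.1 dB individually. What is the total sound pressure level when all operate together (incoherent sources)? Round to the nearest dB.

89 dB

For uncorrelated sources the intensities add, so convert each level to linear form, sum, and take 10·log₁₀ of the total.
Σ 10^(L/10) = 10^(87.9/10) + 10^(83.1/10) = 8.208e+08.
L_total = 10·log₁₀(8.208e+08) = 89.14 dB.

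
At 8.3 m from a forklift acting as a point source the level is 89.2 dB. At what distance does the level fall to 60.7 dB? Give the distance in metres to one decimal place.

For a point source L₁ − L₂ = 20·log₁₀(r₂/r₁), so r₂ = r₁·10^((L₁−L₂)/20).
r₂ = 8.3·10^((89.2−60.7)/20) = 8.3·10^(28.5/20) = 220.84 m.

220.8 m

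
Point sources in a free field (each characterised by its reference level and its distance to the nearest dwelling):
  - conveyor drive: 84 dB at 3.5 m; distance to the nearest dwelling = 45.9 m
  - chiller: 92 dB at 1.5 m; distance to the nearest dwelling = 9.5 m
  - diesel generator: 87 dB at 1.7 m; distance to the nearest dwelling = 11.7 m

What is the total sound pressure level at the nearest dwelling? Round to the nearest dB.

77 dB

First find each source's level at the receiver (point-source: −20·log₁₀(r/r_ref)), then combine on an intensity basis.
conveyor drive: 84 − 20·log₁₀(45.9/3.5) = 84 − 22.35 = 61.65 dB.
chiller: 92 − 20·log₁₀(9.5/1.5) = 92 − 16.03 = 75.97 dB.
diesel generator: 87 − 20·log₁₀(11.7/1.7) = 87 − 16.75 = 70.25 dB.
Σ 10^(L/10) = 5.155e+07 → L_total = 10·log₁₀(5.155e+07) = 77.12 dB.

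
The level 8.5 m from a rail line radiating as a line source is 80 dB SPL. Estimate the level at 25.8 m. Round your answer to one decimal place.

75.2 dB SPL

Line-source attenuation: ΔL = 10·log₁₀(r₂/r₁) = 10·log₁₀(25.8/8.5) = 4.822 dB.
L₂ = 80 − 10·log₁₀(25.8/8.5) = 80 − 4.822 = 75.18 dB SPL.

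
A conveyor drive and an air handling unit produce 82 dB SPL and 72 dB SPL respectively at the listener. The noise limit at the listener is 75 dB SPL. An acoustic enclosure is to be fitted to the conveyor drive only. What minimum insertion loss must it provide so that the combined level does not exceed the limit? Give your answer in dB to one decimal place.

The untreated sources together contribute 10^(72/10) = 1.585e+07, i.e. 72.00 dB SPL.
To meet 75 dB SPL overall, the treated conveyor drive may contribute at most 10^(75/10) − 1.585e+07 = 1.577e+07, i.e. 71.98 dB SPL.
Required insertion loss = 82 − 71.98 = 10.02 dB.

10.0 dB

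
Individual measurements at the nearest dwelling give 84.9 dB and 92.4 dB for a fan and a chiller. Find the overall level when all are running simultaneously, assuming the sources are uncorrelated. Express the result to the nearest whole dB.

For uncorrelated sources the intensities add, so convert each level to linear form, sum, and take 10·log₁₀ of the total.
Σ 10^(L/10) = 10^(84.9/10) + 10^(92.4/10) = 2.047e+09.
L_total = 10·log₁₀(2.047e+09) = 93.11 dB.

93 dB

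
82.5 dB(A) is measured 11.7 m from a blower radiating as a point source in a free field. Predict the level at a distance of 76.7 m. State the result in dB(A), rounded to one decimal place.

66.2 dB(A)

For a point source, L₂ = L₁ − 20·log₁₀(r₂/r₁).
L₂ = 82.5 − 20·log₁₀(76.7/11.7) = 82.5 − 16.332 = 66.17 dB(A).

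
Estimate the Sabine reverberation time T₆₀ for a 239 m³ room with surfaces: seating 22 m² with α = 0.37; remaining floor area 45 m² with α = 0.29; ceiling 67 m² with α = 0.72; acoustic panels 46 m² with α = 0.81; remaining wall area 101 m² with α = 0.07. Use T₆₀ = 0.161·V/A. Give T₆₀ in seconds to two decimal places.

Total absorption A = 22·0.37 + 45·0.29 + 67·0.72 + 46·0.81 + 101·0.07 = 113.76 m² sabins.
T₆₀ = 0.161·V/A = 0.161·239/113.76 = 0.338 s.

0.34 s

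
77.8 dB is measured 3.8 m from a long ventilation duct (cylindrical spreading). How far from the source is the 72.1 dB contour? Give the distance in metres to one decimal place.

14.1 m

The 5.7 dB drop corresponds to a distance ratio of 10^(5.7/10) for a line source.
r₂ = 3.8·10^((77.8−72.1)/10) = 3.8·10^(5.7/10) = 14.12 m.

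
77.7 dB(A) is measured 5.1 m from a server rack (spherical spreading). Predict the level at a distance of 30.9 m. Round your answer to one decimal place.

For a point source, L₂ = L₁ − 20·log₁₀(r₂/r₁).
L₂ = 77.7 − 20·log₁₀(30.9/5.1) = 77.7 − 15.648 = 62.05 dB(A).

62.1 dB(A)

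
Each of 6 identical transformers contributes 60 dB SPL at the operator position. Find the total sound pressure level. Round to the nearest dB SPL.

N identical incoherent sources raise the level by 10·log₁₀ N.
L_total = 60 + 10·log₁₀(6) = 60 + 7.782 = 67.78 dB SPL.

68 dB SPL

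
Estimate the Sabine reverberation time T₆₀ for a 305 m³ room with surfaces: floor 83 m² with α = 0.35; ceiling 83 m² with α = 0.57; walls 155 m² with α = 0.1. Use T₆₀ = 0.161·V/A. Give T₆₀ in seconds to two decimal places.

A = Σ Sᵢαᵢ = 83·0.35 + 83·0.57 + 155·0.1 = 91.86 m².
T₆₀ = 0.161·V/A = 0.161·305/91.86 = 0.535 s.

0.53 s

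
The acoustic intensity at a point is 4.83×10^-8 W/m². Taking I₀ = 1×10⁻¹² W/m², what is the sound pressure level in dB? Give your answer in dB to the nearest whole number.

47 dB

L = 10·log₁₀(I/I₀) = 10·log₁₀(4.83×10^-8/10⁻¹²) = 10·log₁₀(4.83×10^4).
L = 10·(0.6839 + 4) = 46.84 dB.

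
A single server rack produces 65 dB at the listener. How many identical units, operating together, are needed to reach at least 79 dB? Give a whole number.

26

N identical sources give L₁ + 10·log₁₀ N, so require 10·log₁₀ N ≥ 79 − 65 = 14.0 dB.
N ≥ 10^(14.0/10) = 25.119, so N = 26.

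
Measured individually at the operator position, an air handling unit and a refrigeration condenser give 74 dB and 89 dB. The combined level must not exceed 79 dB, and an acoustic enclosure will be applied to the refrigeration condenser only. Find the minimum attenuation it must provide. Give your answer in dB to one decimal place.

Everything except the refrigeration condenser sums to 10^(74/10) = 2.512e+07 in linear terms, 74.00 dB.
To meet 79 dB overall, the treated refrigeration condenser may contribute at most 10^(79/10) − 2.512e+07 = 5.431e+07, i.e. 77.35 dB.
Required insertion loss = 89 − 77.35 = 11.65 dB.

11.7 dB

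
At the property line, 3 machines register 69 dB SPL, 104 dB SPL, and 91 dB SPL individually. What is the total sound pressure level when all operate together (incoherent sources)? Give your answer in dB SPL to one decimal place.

Incoherent sources combine by intensity addition: L_total = 10·log₁₀(Σ 10^(L_i/10)).
Σ 10^(L/10) = 10^(69/10) + 10^(104/10) + 10^(91/10) = 2.639e+10.
L_total = 10·log₁₀(2.639e+10) = 104.21 dB SPL.

104.2 dB SPL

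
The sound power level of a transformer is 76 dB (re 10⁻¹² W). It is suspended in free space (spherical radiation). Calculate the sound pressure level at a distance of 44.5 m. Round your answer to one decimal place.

The power spreads over a sphere of area 4π·r², so L_p = L_w − 10·log₁₀(4π·r²).
4π·r² = 2.488e+04 m², 10·log₁₀ of that is 43.959 dB.
L_p = 76 − 43.959 = 32.04 dB.

32.0 dB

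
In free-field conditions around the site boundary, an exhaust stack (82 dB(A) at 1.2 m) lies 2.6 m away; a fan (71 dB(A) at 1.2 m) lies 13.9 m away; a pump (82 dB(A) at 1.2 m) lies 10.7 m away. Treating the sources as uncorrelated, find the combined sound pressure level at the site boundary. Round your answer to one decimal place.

Propagate each source to the receiver with L = L_ref − 20·log₁₀(r/r_ref), then add intensities.
exhaust stack: 82 − 20·log₁₀(2.6/1.2) = 82 − 6.72 = 75.28 dB(A).
fan: 71 − 20·log₁₀(13.9/1.2) = 71 − 21.28 = 49.72 dB(A).
pump: 82 − 20·log₁₀(10.7/1.2) = 82 − 19.00 = 63.00 dB(A).
Σ 10^(L/10) = 3.585e+07 → L_total = 10·log₁₀(3.585e+07) = 75.54 dB(A).

75.5 dB(A)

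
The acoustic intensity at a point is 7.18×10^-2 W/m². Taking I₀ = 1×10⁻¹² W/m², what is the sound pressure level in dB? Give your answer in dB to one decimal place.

108.6 dB

L = 10·log₁₀(I/I₀) = 10·log₁₀(7.18×10^-2/10⁻¹²) = 10·log₁₀(7.18×10^10).
L = 10·(0.8561 + 10) = 108.56 dB.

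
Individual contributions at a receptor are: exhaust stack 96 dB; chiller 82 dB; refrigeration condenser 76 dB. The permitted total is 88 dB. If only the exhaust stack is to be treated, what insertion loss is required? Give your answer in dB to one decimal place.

Everything except the exhaust stack sums to 10^(82/10) + 10^(76/10) = 1.983e+08 in linear terms, 82.97 dB.
The limit corresponds to 10^(88/10) = 6.310e+08; subtracting the fixed part leaves 4.327e+08 for the exhaust stack, i.e. 86.36 dB.
Required insertion loss = 96 − 86.36 = 9.64 dB.

9.6 dB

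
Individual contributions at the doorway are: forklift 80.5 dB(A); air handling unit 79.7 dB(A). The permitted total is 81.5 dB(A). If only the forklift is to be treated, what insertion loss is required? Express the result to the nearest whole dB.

Fixed contribution from the other source: Σ 10^(L/10) = 10^(79.7/10) = 9.333e+07 (79.70 dB(A)).
To meet 81.5 dB(A) overall, the treated forklift may contribute at most 10^(81.5/10) − 9.333e+07 = 4.793e+07, i.e. 76.81 dB(A).
So the forklift must be reduced from 80.5 to 76.81 dB(A): IL = 3.69 dB.

4 dB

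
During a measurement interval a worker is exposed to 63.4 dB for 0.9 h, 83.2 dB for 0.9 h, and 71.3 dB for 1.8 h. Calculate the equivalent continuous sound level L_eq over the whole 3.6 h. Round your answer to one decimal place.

The energy average is taken in the linear domain: L_eq = 10·log₁₀[(Σ tᵢ·10^(Lᵢ/10))/T], T = 3.6 h.
Σ tᵢ·10^(Lᵢ/10) = 0.9·10^(63.4/10) + 0.9·10^(83.2/10) + 1.8·10^(71.3/10) = 2.143e+08.
L_eq = 10·log₁₀(2.143e+08/3.6) = 77.75 dB.

77.7 dB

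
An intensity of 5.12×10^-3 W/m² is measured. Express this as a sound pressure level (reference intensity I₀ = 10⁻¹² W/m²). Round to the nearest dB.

L = 10·log₁₀(I/I₀) = 10·log₁₀(5.12×10^-3/10⁻¹²) = 10·log₁₀(5.12×10^9).
L = 10·(0.7093 + 9) = 97.09 dB.

97 dB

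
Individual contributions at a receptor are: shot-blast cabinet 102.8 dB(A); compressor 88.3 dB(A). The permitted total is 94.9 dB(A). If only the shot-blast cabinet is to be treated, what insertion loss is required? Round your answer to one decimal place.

The untreated sources together contribute 10^(88.3/10) = 6.761e+08, i.e. 88.30 dB(A).
The limit corresponds to 10^(94.9/10) = 3.090e+09; subtracting the fixed part leaves 2.414e+09 for the shot-blast cabinet, i.e. 93.83 dB(A).
So the shot-blast cabinet must be reduced from 102.8 to 93.83 dB(A): IL = 8.97 dB.

9.0 dB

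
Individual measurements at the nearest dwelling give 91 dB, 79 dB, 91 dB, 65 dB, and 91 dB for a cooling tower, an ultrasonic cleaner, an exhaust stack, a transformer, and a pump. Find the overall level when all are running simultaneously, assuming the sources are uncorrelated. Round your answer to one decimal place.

95.9 dB

For uncorrelated sources the intensities add, so convert each level to linear form, sum, and take 10·log₁₀ of the total.
Σ 10^(L/10) = 10^(91/10) + 10^(79/10) + 10^(91/10) + 10^(65/10) + 10^(91/10) = 3.859e+09.
L_total = 10·log₁₀(3.859e+09) = 95.87 dB.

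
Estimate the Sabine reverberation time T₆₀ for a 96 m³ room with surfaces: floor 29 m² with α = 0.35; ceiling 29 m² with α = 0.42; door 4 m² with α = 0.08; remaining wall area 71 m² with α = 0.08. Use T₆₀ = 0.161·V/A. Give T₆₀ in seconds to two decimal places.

Total absorption A = 29·0.35 + 29·0.42 + 4·0.08 + 71·0.08 = 28.33 m² sabins.
T₆₀ = 0.161 × 96 / 28.33 = 0.546 s.

0.55 s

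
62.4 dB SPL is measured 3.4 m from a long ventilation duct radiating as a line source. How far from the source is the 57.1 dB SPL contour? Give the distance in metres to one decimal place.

11.5 m

For a line source L₁ − L₂ = 10·log₁₀(r₂/r₁), so r₂ = r₁·10^((L₁−L₂)/10).
r₂ = 3.4·10^((62.4−57.1)/10) = 3.4·10^(5.3/10) = 11.52 m.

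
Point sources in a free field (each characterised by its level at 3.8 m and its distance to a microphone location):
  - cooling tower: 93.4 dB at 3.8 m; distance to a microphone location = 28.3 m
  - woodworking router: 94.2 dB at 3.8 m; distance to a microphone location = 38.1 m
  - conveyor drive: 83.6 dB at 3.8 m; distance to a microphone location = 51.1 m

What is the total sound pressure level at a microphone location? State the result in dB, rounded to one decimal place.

Apply inverse-square spreading to bring every level to the receiver, then sum 10^(L/10).
cooling tower: 93.4 − 20·log₁₀(28.3/3.8) = 93.4 − 17.44 = 75.96 dB.
woodworking router: 94.2 − 20·log₁₀(38.1/3.8) = 94.2 − 20.02 = 74.18 dB.
conveyor drive: 83.6 − 20·log₁₀(51.1/3.8) = 83.6 − 22.57 = 61.03 dB.
Σ 10^(L/10) = 6.688e+07 → L_total = 10·log₁₀(6.688e+07) = 78.25 dB.

78.3 dB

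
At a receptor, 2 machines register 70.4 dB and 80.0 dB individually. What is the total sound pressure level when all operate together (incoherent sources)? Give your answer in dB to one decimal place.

For uncorrelated sources the intensities add, so convert each level to linear form, sum, and take 10·log₁₀ of the total.
Σ 10^(L/10) = 10^(70.4/10) + 10^(80.0/10) = 1.110e+08.
L_total = 10·log₁₀(1.110e+08) = 80.45 dB.

80.5 dB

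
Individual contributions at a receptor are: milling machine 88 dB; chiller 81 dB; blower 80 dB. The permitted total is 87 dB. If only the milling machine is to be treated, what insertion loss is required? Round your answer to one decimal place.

The untreated sources together contribute 10^(81/10) + 10^(80/10) = 2.259e+08, i.e. 83.54 dB.
The limit corresponds to 10^(87/10) = 5.012e+08; subtracting the fixed part leaves 2.753e+08 for the milling machine, i.e. 84.40 dB.
So the milling machine must be reduced from 88 to 84.40 dB: IL = 3.60 dB.

3.6 dB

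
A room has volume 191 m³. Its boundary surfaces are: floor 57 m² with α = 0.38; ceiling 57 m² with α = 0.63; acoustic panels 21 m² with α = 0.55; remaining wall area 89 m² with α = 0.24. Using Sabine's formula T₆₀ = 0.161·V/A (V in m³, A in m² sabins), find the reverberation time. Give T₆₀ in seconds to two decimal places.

0.34 s

Summing Sᵢαᵢ: 57·0.38 + 57·0.63 + 21·0.55 + 89·0.24 = 90.48 m².
T₆₀ = 0.161·V/A = 0.161·191/90.48 = 0.340 s.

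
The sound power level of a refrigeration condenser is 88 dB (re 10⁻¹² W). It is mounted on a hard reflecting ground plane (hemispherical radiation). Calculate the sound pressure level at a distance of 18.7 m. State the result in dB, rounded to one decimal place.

54.6 dB

L_p = L_w − 10·log₁₀(2π·r²) with r = 18.7 m.
2π·r² = 2197 m², 10·log₁₀ of that is 33.419 dB.
L_p = 88 − 33.419 = 54.58 dB.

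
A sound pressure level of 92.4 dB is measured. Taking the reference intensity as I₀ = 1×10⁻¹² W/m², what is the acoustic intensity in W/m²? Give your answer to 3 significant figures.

I = I₀·10^(L/10) = 10⁻¹² × 10^(92.4/10) = 10^(-2.760).

0.00174 W/m²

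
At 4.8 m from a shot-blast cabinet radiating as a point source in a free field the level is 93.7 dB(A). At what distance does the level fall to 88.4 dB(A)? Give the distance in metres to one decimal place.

8.8 m

The 5.3 dB drop corresponds to a distance ratio of 10^(5.3/20) for a point source.
r₂ = 4.8·10^((93.7−88.4)/20) = 4.8·10^(5.3/20) = 8.84 m.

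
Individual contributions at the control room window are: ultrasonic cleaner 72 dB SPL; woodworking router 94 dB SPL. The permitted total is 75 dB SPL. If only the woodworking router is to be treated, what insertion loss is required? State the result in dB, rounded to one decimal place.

Fixed contribution from the other source: Σ 10^(L/10) = 10^(72/10) = 1.585e+07 (72.00 dB SPL).
To meet 75 dB SPL overall, the treated woodworking router may contribute at most 10^(75/10) − 1.585e+07 = 1.577e+07, i.e. 71.98 dB SPL.
Required insertion loss = 94 − 71.98 = 22.02 dB.

22.0 dB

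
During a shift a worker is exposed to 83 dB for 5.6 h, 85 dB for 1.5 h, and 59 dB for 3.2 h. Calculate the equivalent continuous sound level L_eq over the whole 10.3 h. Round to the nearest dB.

L_eq = 10·log₁₀[(1/T)·Σ tᵢ·10^(Lᵢ/10)] with T = 10.3 h.
Σ tᵢ·10^(Lᵢ/10) = 5.6·10^(83/10) + 1.5·10^(85/10) + 3.2·10^(59/10) = 1.594e+09.
L_eq = 10·log₁₀(1.594e+09/10.3) = 81.90 dB.

82 dB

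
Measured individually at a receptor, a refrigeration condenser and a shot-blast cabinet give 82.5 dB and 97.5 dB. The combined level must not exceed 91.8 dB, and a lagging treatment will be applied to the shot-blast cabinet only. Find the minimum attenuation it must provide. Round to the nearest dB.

Everything except the shot-blast cabinet sums to 10^(82.5/10) = 1.778e+08 in linear terms, 82.50 dB.
The limit corresponds to 10^(91.8/10) = 1.514e+09; subtracting the fixed part leaves 1.336e+09 for the shot-blast cabinet, i.e. 91.26 dB.
Required insertion loss = 97.5 − 91.26 = 6.24 dB.

6 dB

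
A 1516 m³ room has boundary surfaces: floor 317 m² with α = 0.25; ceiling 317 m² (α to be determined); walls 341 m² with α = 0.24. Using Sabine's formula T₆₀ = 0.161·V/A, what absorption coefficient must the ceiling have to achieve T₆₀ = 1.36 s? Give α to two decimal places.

A = 0.161·V/T₆₀ = 0.161·1516/1.36 = 179.47 m² sabins.
Absorption from the other surfaces = 317·0.25 + 341·0.24 = 161.09 m², so the ceiling must supply 18.38 m² over 317 m².
α = 18.38/317 = 0.058.

0.06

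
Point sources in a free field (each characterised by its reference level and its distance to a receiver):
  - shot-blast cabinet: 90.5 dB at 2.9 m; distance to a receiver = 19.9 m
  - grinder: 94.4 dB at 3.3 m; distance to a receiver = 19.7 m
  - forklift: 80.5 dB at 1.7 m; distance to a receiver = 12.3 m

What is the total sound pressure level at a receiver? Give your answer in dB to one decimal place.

80.1 dB

Propagate each source to the receiver with L = L_ref − 20·log₁₀(r/r_ref), then add intensities.
shot-blast cabinet: 90.5 − 20·log₁₀(19.9/2.9) = 90.5 − 16.73 = 73.77 dB.
grinder: 94.4 − 20·log₁₀(19.7/3.3) = 94.4 − 15.52 = 78.88 dB.
forklift: 80.5 − 20·log₁₀(12.3/1.7) = 80.5 − 17.19 = 63.31 dB.
Σ 10^(L/10) = 1.033e+08 → L_total = 10·log₁₀(1.033e+08) = 80.14 dB.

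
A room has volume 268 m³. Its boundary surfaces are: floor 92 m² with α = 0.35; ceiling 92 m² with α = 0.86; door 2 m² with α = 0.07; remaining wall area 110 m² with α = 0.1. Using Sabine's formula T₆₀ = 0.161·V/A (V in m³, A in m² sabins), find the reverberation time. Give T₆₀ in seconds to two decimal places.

0.35 s

Summing Sᵢαᵢ: 92·0.35 + 92·0.86 + 2·0.07 + 110·0.1 = 122.46 m².
T₆₀ = 0.161·V/A = 0.161·268/122.46 = 0.352 s.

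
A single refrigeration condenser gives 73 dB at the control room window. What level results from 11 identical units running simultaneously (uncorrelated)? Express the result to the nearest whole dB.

With 11 equal, uncorrelated contributions the intensity is 11× that of one unit, giving a rise of 10·log₁₀ 11.
L_total = 73 + 10·log₁₀(11) = 73 + 10.414 = 83.41 dB.

83 dB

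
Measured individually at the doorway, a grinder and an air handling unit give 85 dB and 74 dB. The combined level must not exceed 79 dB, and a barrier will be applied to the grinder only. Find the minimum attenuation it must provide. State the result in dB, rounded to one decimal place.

7.7 dB

Everything except the grinder sums to 10^(74/10) = 2.512e+07 in linear terms, 74.00 dB.
To meet 79 dB overall, the treated grinder may contribute at most 10^(79/10) − 2.512e+07 = 5.431e+07, i.e. 77.35 dB.
Required insertion loss = 85 − 77.35 = 7.65 dB.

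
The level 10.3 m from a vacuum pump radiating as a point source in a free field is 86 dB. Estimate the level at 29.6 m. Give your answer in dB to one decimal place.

For a point source, L₂ = L₁ − 20·log₁₀(r₂/r₁).
L₂ = 86 − 20·log₁₀(29.6/10.3) = 86 − 9.169 = 76.83 dB.

76.8 dB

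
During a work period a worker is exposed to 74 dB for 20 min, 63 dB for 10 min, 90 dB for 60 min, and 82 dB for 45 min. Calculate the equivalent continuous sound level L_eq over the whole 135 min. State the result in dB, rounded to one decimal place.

87.0 dB

Weight each interval's intensity by its duration and average over T = 135 min:
Σ tᵢ·10^(Lᵢ/10) = 20·10^(74/10) + 10·10^(63/10) + 60·10^(90/10) + 45·10^(82/10) = 6.765e+10.
L_eq = 10·log₁₀(6.765e+10/135) = 87.00 dB.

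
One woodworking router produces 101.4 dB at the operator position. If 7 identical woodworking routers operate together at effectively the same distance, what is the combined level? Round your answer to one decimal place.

109.9 dB

N identical incoherent sources raise the level by 10·log₁₀ N.
L_total = 101.4 + 10·log₁₀(7) = 101.4 + 8.451 = 109.85 dB.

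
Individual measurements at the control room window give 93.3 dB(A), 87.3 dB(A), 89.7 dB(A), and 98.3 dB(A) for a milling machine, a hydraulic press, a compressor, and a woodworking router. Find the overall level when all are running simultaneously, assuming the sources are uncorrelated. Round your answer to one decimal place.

Incoherent sources combine by intensity addition: L_total = 10·log₁₀(Σ 10^(L_i/10)).
Σ 10^(L/10) = 10^(93.3/10) + 10^(87.3/10) + 10^(89.7/10) + 10^(98.3/10) = 1.037e+10.
L_total = 10·log₁₀(1.037e+10) = 100.16 dB(A).

100.2 dB(A)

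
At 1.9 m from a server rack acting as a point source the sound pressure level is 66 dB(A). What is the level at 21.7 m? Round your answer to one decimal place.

Point-source attenuation: ΔL = 20·log₁₀(r₂/r₁) = 20·log₁₀(21.7/1.9) = 21.154 dB.
L₂ = 66 − 20·log₁₀(21.7/1.9) = 66 − 21.154 = 44.85 dB(A).

44.8 dB(A)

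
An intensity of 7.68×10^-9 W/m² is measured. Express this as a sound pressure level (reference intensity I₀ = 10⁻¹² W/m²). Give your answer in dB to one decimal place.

Dividing by I₀ shifts the exponent by 12: I/I₀ = 7.68×10^3.
L = 10·(0.8854 + 3) = 38.85 dB.

38.9 dB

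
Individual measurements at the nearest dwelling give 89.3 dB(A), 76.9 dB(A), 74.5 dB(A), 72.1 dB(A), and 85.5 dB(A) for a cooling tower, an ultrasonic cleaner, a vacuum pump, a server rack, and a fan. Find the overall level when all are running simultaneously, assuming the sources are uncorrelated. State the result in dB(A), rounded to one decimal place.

91.1 dB(A)

For uncorrelated sources the intensities add, so convert each level to linear form, sum, and take 10·log₁₀ of the total.
Σ 10^(L/10) = 10^(89.3/10) + 10^(76.9/10) + 10^(74.5/10) + 10^(72.1/10) + 10^(85.5/10) = 1.299e+09.
L_total = 10·log₁₀(1.299e+09) = 91.14 dB(A).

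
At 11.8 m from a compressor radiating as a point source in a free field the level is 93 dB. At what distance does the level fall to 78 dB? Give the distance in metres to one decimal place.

66.4 m

For a point source L₁ − L₂ = 20·log₁₀(r₂/r₁), so r₂ = r₁·10^((L₁−L₂)/20).
r₂ = 11.8·10^((93−78)/20) = 11.8·10^(15.0/20) = 66.36 m.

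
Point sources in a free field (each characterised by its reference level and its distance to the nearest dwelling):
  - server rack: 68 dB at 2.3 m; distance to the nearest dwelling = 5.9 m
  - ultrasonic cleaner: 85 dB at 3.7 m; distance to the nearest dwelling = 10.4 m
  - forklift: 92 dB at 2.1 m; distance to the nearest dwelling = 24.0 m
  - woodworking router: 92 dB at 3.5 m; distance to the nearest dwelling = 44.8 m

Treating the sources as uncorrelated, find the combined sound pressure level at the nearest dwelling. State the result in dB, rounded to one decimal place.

78.0 dB

First find each source's level at the receiver (point-source: −20·log₁₀(r/r_ref)), then combine on an intensity basis.
server rack: 68 − 20·log₁₀(5.9/2.3) = 68 − 8.18 = 59.82 dB.
ultrasonic cleaner: 85 − 20·log₁₀(10.4/3.7) = 85 − 8.98 = 76.02 dB.
forklift: 92 − 20·log₁₀(24.0/2.1) = 92 − 21.16 = 70.84 dB.
woodworking router: 92 − 20·log₁₀(44.8/3.5) = 92 − 22.14 = 69.86 dB.
Σ 10^(L/10) = 6.279e+07 → L_total = 10·log₁₀(6.279e+07) = 77.98 dB.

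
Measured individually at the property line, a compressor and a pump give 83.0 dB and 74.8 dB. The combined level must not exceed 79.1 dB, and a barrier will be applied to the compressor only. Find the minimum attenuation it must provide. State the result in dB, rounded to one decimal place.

Everything except the compressor sums to 10^(74.8/10) = 3.020e+07 in linear terms, 74.80 dB.
To meet 79.1 dB overall, the treated compressor may contribute at most 10^(79.1/10) − 3.020e+07 = 5.108e+07, i.e. 77.08 dB.
Required insertion loss = 83.0 − 77.08 = 5.92 dB.

5.9 dB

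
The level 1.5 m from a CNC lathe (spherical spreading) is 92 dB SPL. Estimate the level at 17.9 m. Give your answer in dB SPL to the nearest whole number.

Spherical spreading from a point source gives a 20·log₁₀(r₂/r₁) drop.
L₂ = 92 − 20·log₁₀(17.9/1.5) = 92 − 21.535 = 70.46 dB SPL.

70 dB SPL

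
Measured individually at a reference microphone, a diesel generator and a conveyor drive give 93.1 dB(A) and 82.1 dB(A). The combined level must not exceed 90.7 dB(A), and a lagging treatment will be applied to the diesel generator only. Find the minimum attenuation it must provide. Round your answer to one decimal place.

3.0 dB

Fixed contribution from the other source: Σ 10^(L/10) = 10^(82.1/10) = 1.622e+08 (82.10 dB(A)).
The limit corresponds to 10^(90.7/10) = 1.175e+09; subtracting the fixed part leaves 1.013e+09 for the diesel generator, i.e. 90.05 dB(A).
Required insertion loss = 93.1 − 90.05 = 3.05 dB.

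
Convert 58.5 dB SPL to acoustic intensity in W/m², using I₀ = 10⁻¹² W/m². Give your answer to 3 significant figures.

L = 10·log₁₀(I/I₀) ⇒ I = I₀·10^(L/10) = 10⁻¹² × 10^5.85.

7.08e-07 W/m²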